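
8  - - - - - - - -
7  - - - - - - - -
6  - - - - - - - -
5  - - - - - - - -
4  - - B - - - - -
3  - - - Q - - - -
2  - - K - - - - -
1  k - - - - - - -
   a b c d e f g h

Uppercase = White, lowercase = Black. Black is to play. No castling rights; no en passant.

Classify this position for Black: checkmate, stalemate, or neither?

Black to move; black king on a1.
In check: no.
King squares — b1: attacked by Kc2; a2: attacked by Bc4; b2: attacked by Kc2.
Legal moves for Black: none.
Not in check and no legal moves → stalemate.

stalemate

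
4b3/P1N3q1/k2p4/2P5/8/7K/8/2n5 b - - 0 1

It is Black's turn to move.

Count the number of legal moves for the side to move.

4

Black to move; king on a6.
In check: yes, from the white knight on c7.
Legal moves: Kb7, Kxa7, Ka5, Qxc7.
Count: 4.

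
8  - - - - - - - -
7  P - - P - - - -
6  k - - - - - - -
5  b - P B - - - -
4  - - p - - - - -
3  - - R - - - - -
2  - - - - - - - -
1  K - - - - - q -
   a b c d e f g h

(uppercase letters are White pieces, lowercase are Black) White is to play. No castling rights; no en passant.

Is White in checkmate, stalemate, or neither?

neither

White to move; white king on a1.
In check: yes, from the black queen on g1.
King squares — b1: attacked by Qg1; a2: available; b2: available.
Legal moves for White: Kb2, Ka2, Rc1.
White is in check but has 3 legal moves → neither.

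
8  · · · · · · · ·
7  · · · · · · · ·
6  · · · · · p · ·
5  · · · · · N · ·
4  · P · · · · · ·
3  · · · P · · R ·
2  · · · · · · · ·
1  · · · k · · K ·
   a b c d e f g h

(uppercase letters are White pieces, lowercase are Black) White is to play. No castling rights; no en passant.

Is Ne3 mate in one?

After Ne3: black king on d1; in check: yes, from the white knight on e3.
Black has 4 legal replies: Ke2, Kd2, Ke1, Kc1.
In check but a legal move exists → not checkmate.

no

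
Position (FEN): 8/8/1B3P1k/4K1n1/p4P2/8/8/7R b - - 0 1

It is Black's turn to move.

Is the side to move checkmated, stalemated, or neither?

neither

Black to move; black king on h6.
In check: yes, from the white rook on h1.
Legal moves for Black: Kg6, Nh3.
Black is in check but has 2 legal moves → neither.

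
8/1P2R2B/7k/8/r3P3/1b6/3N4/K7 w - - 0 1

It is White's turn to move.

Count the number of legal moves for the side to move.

2

White to move; king on a1.
In check: yes, from the black rook on a4.
Legal moves: Kb2, Kb1.
Count: 2.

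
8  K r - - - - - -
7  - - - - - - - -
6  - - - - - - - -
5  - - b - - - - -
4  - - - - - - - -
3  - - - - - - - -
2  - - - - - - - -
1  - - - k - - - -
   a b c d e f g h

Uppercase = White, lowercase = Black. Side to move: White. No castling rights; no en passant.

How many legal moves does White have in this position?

White to move; king on a8.
In check: yes, from the black rook on b8.
Legal moves: Kxb8.
Count: 1.

1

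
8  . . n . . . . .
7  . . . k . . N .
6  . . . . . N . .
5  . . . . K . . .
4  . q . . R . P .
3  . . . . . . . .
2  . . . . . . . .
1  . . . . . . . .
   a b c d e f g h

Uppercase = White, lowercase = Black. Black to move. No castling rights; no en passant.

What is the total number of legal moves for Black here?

4

Black to move; king on d7.
In check: yes, from the white knight on f6.
Legal moves: Kd8, Ke7, Kc7, Kc6.
Count: 4.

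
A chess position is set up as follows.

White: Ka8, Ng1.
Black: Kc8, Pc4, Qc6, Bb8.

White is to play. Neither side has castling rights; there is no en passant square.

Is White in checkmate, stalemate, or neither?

checkmate

White to move; white king on a8.
In check: yes, from the black queen on c6.
King squares — a7: attacked by Bb8; b7: attacked by Qc6; b8: attacked by Kc8.
Legal moves for White: none.
In check with no legal moves → checkmate.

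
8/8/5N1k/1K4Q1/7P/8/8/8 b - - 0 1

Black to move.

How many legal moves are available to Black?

0

Black to move; king on h6.
In check: yes, from the white queen on g5.
Legal moves: none.
Count: 0.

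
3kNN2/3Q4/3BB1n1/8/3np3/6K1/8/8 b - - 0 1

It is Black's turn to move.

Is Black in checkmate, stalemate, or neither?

Black to move; black king on d8.
In check: yes, from the white queen on d7.
King squares — c7: attacked by Bd6; d7: attacked by Be6; e7: attacked by Bd6; c8: attacked by Qd7; e8: attacked by Qd7.
Legal moves for Black: none.
In check with no legal moves → checkmate.

checkmate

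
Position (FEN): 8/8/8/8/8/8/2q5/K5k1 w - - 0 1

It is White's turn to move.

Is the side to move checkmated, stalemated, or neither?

stalemate

White to move; white king on a1.
In check: no.
King squares — b1: attacked by Qc2; a2: attacked by Qc2; b2: attacked by Qc2.
Legal moves for White: none.
Not in check and no legal moves → stalemate.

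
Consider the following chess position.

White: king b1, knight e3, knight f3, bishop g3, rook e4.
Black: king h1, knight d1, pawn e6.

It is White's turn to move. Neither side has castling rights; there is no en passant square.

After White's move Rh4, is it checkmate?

yes

After Rh4: black king on h1; in check: yes, from the white rook on h4.
King squares — g1: attacked by Nf3; g2: attacked by Ne3; h2: attacked by Nf3.
Black has no legal moves → checkmate.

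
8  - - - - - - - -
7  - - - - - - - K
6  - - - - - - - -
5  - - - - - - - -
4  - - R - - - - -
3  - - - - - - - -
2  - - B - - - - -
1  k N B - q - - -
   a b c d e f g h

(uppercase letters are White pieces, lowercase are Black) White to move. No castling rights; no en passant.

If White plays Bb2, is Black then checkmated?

no

After Bb2: black king on a1; in check: yes, from the white bishop on b2.
Black has 2 legal replies: Kxb2, Ka2.
In check but a legal move exists → not checkmate.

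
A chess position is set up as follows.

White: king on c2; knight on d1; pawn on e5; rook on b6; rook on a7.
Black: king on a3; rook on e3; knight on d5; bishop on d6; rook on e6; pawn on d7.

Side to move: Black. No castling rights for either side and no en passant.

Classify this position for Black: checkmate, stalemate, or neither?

Black to move; black king on a3.
In check: yes, from the white rook on a7.
King squares — a2: attacked by Ra7; b2: attacked by Nd1; b3: attacked by Kc2; a4: attacked by Ra7; b4: attacked by Rb6.
Legal moves for Black: none.
In check with no legal moves → checkmate.

checkmate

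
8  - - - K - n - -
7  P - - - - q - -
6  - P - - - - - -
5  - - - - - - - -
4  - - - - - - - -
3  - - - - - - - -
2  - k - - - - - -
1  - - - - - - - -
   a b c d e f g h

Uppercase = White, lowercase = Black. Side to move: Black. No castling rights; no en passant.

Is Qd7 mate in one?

yes

After Qd7: white king on d8; in check: yes, from the black queen on d7.
King squares — c7: attacked by Qd7; d7: attacked by Nf8; e7: attacked by Qd7; c8: attacked by Qd7; e8: attacked by Qd7.
White has no legal moves → checkmate.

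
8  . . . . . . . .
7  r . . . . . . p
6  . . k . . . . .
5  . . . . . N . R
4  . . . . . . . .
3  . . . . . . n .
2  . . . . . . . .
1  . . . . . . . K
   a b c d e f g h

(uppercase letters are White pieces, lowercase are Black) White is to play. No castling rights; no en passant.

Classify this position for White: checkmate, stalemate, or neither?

neither

White to move; white king on h1.
In check: yes, from the black knight on g3.
King squares — g1: available; g2: available; h2: available.
Legal moves for White: Kh2, Kg2, Kg1, Nxg3.
White is in check but has 4 legal moves → neither.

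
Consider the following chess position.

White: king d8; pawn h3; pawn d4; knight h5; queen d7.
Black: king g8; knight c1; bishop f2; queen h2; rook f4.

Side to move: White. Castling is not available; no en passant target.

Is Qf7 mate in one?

After Qf7: black king on g8; in check: yes, from the white queen on f7.
Black has 3 legal replies: Kh8, Kxf7, Rxf7.
In check but a legal move exists → not checkmate.

no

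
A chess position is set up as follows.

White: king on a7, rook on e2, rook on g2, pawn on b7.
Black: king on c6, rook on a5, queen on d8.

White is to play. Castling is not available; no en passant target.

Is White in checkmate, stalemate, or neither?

White to move; white king on a7.
In check: yes, from the black rook on a5.
King squares — a6: attacked by Ra5; b6: attacked by Kc6; b7: own pawn; a8: attacked by Ra5; b8: attacked by Qd8.
Legal moves for White: none.
In check with no legal moves → checkmate.

checkmate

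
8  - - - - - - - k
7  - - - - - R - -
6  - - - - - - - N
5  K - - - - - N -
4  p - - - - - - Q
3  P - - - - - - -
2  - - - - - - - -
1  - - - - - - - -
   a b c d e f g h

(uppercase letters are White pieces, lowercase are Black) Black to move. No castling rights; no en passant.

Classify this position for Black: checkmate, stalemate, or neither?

Black to move; black king on h8.
In check: no.
King squares — g7: attacked by Rf7; h7: attacked by Ng5; g8: attacked by Nh6.
Legal moves for Black: none.
Not in check and no legal moves → stalemate.

stalemate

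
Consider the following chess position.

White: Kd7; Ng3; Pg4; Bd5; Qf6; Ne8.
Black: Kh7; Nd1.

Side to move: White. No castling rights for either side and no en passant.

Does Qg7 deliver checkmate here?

yes

After Qg7: black king on h7; in check: yes, from the white queen on g7.
King squares — g6: attacked by Qg7; h6: attacked by Qg7; g7: attacked by Ne8; g8: attacked by Bd5; h8: attacked by Qg7.
Black has no legal moves → checkmate.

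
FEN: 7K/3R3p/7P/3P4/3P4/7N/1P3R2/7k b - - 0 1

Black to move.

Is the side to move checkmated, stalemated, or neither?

stalemate

Black to move; black king on h1.
In check: no.
King squares — g1: attacked by Nh3; g2: attacked by Rf2; h2: attacked by Rf2.
Legal moves for Black: none.
Not in check and no legal moves → stalemate.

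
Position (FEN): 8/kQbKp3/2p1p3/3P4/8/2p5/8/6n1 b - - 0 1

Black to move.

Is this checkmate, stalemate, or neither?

neither

Black to move; black king on a7.
In check: yes, from the white queen on b7.
King squares — a6: attacked by Qb7; b6: attacked by Qb7; b7: available; a8: attacked by Qb7; b8: attacked by Qb7.
Legal moves for Black: Kxb7.
Black is in check but has 1 legal move → neither.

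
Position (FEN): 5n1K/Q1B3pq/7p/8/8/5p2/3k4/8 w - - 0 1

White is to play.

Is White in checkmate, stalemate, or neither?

White to move; white king on h8.
In check: yes, from the black queen on h7.
King squares — g7: attacked by Qh7; h7: attacked by Nf8; g8: attacked by Qh7.
Legal moves for White: none.
In check with no legal moves → checkmate.

checkmate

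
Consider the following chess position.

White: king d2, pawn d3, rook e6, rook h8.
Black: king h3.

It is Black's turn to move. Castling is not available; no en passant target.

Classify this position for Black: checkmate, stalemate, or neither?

neither

Black to move; black king on h3.
In check: yes, from the white rook on h8.
Legal moves for Black: Kg4, Kg3, Kg2.
Black is in check but has 3 legal moves → neither.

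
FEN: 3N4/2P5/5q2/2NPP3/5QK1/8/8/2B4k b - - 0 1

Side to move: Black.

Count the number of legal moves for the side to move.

20

Black to move; king on h1.
In check: no.
Legal moves: Qh8, Qf8, Qxd8, Qg7+, Qf7, Qe7, Qh6, Qg6+, Qe6+, Qd6, Qc6, Qb6, Qa6, Qg5+, Qf5+, Qxe5, Qh4+, Qxf4+, Kg2, Kg1.
Count: 20.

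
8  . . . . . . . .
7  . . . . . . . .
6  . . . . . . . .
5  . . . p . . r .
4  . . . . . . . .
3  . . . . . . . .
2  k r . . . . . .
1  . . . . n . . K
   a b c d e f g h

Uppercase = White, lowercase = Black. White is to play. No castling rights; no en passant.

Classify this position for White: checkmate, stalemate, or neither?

White to move; white king on h1.
In check: no.
King squares — g1: attacked by Rg5; g2: attacked by Ne1; h2: attacked by Rb2.
Legal moves for White: none.
Not in check and no legal moves → stalemate.

stalemate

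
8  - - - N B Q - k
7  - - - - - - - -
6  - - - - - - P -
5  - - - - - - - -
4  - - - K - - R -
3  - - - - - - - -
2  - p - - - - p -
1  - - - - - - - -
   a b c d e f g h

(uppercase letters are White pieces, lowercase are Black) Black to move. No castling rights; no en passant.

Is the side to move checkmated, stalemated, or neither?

checkmate

Black to move; black king on h8.
In check: yes, from the white queen on f8.
King squares — g7: attacked by Qf8; h7: attacked by Pg6; g8: attacked by Qf8.
Legal moves for Black: none.
In check with no legal moves → checkmate.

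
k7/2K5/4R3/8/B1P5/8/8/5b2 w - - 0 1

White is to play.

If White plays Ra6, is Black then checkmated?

yes

After Ra6: black king on a8; in check: yes, from the white rook on a6.
King squares — a7: attacked by Ra6; b7: attacked by Kc7; b8: attacked by Kc7.
Black has no legal moves → checkmate.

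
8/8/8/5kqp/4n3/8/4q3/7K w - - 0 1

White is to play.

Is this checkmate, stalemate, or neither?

White to move; white king on h1.
In check: no.
King squares — g1: attacked by Qg5; g2: attacked by Qe2; h2: attacked by Qe2.
Legal moves for White: none.
Not in check and no legal moves → stalemate.

stalemate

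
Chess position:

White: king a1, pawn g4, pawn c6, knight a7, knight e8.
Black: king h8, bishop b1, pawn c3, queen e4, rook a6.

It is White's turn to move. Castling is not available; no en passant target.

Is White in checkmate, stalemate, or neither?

White to move; white king on a1.
In check: yes, from the black rook on a6.
King squares — b1: attacked by Qe4; a2: attacked by Bb1; b2: attacked by Pc3.
Legal moves for White: none.
In check with no legal moves → checkmate.

checkmate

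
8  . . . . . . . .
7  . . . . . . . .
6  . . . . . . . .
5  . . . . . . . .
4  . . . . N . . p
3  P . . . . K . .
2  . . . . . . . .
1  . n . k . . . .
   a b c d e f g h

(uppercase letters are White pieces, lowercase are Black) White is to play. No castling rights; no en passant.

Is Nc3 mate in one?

no

After Nc3: black king on d1; in check: yes, from the white knight on c3.
Black has 5 legal replies: Kd2, Kc2, Ke1, Kc1, Nxc3.
In check but a legal move exists → not checkmate.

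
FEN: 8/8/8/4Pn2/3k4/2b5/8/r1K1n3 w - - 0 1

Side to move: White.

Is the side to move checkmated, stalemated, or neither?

White to move; white king on c1.
In check: yes, from the black rook on a1.
King squares — b1: attacked by Ra1; d1: attacked by Ra1; b2: attacked by Bc3; c2: attacked by Ne1; d2: attacked by Bc3.
Legal moves for White: none.
In check with no legal moves → checkmate.

checkmate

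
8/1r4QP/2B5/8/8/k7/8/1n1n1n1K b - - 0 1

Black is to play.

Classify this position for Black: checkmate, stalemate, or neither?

Black to move; black king on a3.
In check: no.
Legal moves for Black include: Rb8, Rxg7, Rf7, Re7, Rd7, Rc7, Ra7, Rb6, Rb5, Rb4, Rb3, Rb2, Kb4, Kb3, Ka2, Ng3+, Nfe3, Nh2, ... (list truncated; more exist).
Black has legal moves and is not in check → neither.

neither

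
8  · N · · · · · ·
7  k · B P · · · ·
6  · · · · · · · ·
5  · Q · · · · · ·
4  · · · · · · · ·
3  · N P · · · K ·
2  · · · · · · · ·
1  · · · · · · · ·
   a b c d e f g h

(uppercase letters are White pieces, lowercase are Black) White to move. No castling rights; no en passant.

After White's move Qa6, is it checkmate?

After Qa6: black king on a7; in check: yes, from the white queen on a6.
King squares — a6: attacked by Nb8; b6: attacked by Qa6; b7: attacked by Qa6; a8: attacked by Qa6; b8: attacked by Bc7.
Black has no legal moves → checkmate.

yes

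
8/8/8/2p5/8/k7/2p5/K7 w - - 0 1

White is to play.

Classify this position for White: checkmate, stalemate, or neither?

White to move; white king on a1.
In check: no.
King squares — b1: attacked by Pc2; a2: attacked by Ka3; b2: attacked by Ka3.
Legal moves for White: none.
Not in check and no legal moves → stalemate.

stalemate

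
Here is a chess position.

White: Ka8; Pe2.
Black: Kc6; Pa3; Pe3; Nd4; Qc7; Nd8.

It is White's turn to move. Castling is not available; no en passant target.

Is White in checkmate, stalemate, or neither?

stalemate

White to move; white king on a8.
In check: no.
King squares — a7: attacked by Qc7; b7: attacked by Kc6; b8: attacked by Qc7.
Legal moves for White: none.
Not in check and no legal moves → stalemate.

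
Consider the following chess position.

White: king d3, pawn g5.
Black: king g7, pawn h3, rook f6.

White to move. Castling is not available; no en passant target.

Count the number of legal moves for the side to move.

10

White to move; king on d3.
In check: no.
Legal moves: Ke4, Kd4, Kc4, Ke3, Kc3, Ke2, Kd2, Kc2, gxf6+, g6.
Count: 10.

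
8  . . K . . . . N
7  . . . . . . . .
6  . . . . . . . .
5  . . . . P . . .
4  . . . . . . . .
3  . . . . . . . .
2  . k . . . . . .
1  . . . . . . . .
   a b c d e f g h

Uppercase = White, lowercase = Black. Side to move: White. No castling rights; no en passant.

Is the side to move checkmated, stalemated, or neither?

White to move; white king on c8.
In check: no.
Legal moves for White: Nf7, Ng6, Kd8, Kb8, Kd7, Kc7, Kb7, e6.
White has 8 legal moves and is not in check → neither.

neither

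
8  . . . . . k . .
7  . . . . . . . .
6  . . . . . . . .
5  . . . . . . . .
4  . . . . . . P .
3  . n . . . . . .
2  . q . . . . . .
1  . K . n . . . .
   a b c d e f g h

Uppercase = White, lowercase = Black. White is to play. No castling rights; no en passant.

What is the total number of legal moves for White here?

0

White to move; king on b1.
In check: yes, from the black queen on b2.
Legal moves: none.
Count: 0.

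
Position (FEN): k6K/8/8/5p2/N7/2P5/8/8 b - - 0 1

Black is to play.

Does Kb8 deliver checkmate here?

After Kb8: white king on h8; in check: no.
White is not in check, so this cannot be checkmate.

no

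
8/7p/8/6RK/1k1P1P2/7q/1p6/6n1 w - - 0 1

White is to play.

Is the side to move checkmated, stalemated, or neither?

checkmate

White to move; white king on h5.
In check: yes, from the black queen on h3.
King squares — g4: attacked by Qh3; h4: attacked by Qh3; g5: own rook; g6: attacked by Ph7; h6: attacked by Qh3.
Legal moves for White: none.
In check with no legal moves → checkmate.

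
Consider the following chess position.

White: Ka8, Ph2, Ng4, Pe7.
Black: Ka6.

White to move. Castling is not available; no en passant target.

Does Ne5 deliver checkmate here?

no

After Ne5: black king on a6; in check: no.
Black is not in check, so this cannot be checkmate.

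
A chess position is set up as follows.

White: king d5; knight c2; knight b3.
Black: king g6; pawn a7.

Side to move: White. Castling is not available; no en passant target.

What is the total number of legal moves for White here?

White to move; king on d5.
In check: no.
Legal moves: Ke6, Kd6, Kc6, Ke5, Kc5, Ke4, Kd4, Kc4, Nc5, Na5, Nbd4, Nd2, Nc1, Nba1, Ncd4, Nb4, Ne3, Na3, Ne1, Nca1.
Count: 20.

20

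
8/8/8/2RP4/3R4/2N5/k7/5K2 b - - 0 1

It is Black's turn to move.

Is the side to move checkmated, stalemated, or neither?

neither

Black to move; black king on a2.
In check: yes, from the white knight on c3.
Legal moves for Black: Kb3, Ka3, Kb2, Ka1.
Black is in check but has 4 legal moves → neither.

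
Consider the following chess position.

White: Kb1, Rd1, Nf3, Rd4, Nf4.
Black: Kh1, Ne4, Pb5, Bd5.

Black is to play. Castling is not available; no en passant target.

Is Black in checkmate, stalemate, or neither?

Black to move; black king on h1.
In check: yes, from the white rook on d1.
King squares — g1: attacked by Rd1; g2: attacked by Nf4; h2: attacked by Nf3.
Legal moves for Black: none.
In check with no legal moves → checkmate.

checkmate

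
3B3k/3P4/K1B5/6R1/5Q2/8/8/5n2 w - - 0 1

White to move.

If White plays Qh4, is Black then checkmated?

After Qh4: black king on h8; in check: yes, from the white queen on h4.
King squares — g7: attacked by Rg5; h7: attacked by Qh4; g8: attacked by Rg5.
Black has no legal moves → checkmate.

yes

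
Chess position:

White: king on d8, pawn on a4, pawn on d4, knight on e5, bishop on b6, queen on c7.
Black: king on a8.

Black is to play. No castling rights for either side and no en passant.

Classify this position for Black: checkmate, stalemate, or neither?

stalemate

Black to move; black king on a8.
In check: no.
King squares — a7: attacked by Bb6; b7: attacked by Qc7; b8: attacked by Qc7.
Legal moves for Black: none.
Not in check and no legal moves → stalemate.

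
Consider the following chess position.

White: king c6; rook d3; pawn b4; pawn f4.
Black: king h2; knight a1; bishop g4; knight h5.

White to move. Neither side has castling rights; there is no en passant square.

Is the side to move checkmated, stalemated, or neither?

White to move; white king on c6.
In check: no.
Legal moves for White include: Kc7, Kb7, Kd6, Kb6, Kd5, Kc5, Kb5, Rd8, Rd7, Rd6, Rd5, Rd4, Rh3+, Rg3, Rf3, Re3, Rc3, Rb3, ... (list truncated; more exist).
White has legal moves and is not in check → neither.

neither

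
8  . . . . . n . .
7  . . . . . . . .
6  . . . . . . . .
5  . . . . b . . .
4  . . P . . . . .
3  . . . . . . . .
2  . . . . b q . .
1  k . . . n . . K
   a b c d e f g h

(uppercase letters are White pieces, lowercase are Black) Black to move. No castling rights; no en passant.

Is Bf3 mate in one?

After Bf3: white king on h1; in check: yes, from the black bishop on f3.
King squares — g1: attacked by Qf2; g2: attacked by Ne1; h2: attacked by Qf2.
White has no legal moves → checkmate.

yes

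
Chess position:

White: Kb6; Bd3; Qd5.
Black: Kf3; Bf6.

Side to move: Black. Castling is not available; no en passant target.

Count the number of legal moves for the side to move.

Black to move; king on f3.
In check: yes, from the white queen on d5.
Legal moves: Kg4, Kf4, Kg3, Ke3, Kf2.
Count: 5.

5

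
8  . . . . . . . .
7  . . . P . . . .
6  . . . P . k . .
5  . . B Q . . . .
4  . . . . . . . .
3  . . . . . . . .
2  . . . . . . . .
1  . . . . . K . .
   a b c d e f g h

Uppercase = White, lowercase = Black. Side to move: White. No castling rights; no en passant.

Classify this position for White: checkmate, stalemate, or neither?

neither

White to move; white king on f1.
In check: no.
Legal moves for White include: Qg8, Qa8, Qf7+, Qb7, Qe6+, Qc6, Qh5, Qg5+, Qf5+, Qe5+, Qe4, Qd4+, Qc4, Qf3+, Qd3, Qb3, Qg2, Qd2, ... (list truncated; more exist).
White has legal moves and is not in check → neither.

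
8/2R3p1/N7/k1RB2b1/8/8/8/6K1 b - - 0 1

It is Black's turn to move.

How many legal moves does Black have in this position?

Black to move; king on a5.
In check: yes, from the white rook on c5.
Legal moves: Kb6, Kxa6, Ka4.
Count: 3.

3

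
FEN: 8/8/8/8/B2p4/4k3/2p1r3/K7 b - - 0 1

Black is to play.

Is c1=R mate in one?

After c1=R: white king on a1; in check: yes, from the black rook on c1.
King squares — b1: attacked by Rc1; a2: attacked by Re2; b2: attacked by Re2.
White has no legal moves → checkmate.

yes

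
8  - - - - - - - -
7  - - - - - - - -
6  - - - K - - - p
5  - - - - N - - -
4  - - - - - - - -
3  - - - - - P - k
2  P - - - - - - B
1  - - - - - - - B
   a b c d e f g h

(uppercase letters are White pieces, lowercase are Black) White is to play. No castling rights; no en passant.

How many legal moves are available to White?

21

White to move; king on d6.
In check: no.
Legal moves: Ke7, Kd7, Kc7, Ke6, Kc6, Kd5, Kc5, Nf7, Nd7, Ng6, Nc6, Ng4, Nc4, Nd3, Bf4, Bg3, Bg1, Bg2+, f4, a3, a4.
Count: 21.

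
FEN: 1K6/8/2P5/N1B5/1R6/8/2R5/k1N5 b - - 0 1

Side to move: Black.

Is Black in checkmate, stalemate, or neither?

stalemate

Black to move; black king on a1.
In check: no.
King squares — b1: attacked by Rb4; a2: attacked by Nc1; b2: attacked by Rc2.
Legal moves for Black: none.
Not in check and no legal moves → stalemate.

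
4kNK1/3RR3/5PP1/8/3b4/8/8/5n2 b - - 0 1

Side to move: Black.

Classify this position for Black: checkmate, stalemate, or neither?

checkmate

Black to move; black king on e8.
In check: yes, from the white rook on e7.
King squares — d7: attacked by Re7; e7: attacked by Pf6; f7: attacked by Pg6; d8: attacked by Rd7; f8: attacked by Kg8.
Legal moves for Black: none.
In check with no legal moves → checkmate.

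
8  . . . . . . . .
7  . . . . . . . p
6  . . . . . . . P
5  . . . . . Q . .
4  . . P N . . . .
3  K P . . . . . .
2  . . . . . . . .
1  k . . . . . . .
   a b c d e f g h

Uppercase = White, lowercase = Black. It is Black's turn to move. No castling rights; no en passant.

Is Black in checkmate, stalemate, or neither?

stalemate

Black to move; black king on a1.
In check: no.
King squares — b1: attacked by Qf5; a2: attacked by Ka3; b2: attacked by Ka3.
Legal moves for Black: none.
Not in check and no legal moves → stalemate.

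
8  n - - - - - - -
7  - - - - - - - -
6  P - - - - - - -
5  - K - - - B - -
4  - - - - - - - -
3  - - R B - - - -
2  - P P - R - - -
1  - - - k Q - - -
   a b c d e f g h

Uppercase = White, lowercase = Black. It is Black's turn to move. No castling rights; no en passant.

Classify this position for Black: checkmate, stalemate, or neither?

Black to move; black king on d1.
In check: yes, from the white queen on e1.
King squares — c1: attacked by Qe1; e1: attacked by Re2; c2: attacked by Re2; d2: attacked by Qe1; e2: attacked by Qe1.
Legal moves for Black: none.
In check with no legal moves → checkmate.

checkmate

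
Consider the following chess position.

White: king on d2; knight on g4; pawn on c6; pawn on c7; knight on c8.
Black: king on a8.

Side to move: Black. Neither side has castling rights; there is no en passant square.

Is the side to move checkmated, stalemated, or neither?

Black to move; black king on a8.
In check: no.
King squares — a7: attacked by Nc8; b7: attacked by Pc6; b8: attacked by Pc7.
Legal moves for Black: none.
Not in check and no legal moves → stalemate.

stalemate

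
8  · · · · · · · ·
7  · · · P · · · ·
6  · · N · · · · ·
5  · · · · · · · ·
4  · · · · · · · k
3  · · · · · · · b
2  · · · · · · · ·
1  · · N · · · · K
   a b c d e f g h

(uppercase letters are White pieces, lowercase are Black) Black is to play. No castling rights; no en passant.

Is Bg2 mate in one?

After Bg2: white king on h1; in check: yes, from the black bishop on g2.
White has 3 legal replies: Kh2, Kxg2, Kg1.
In check but a legal move exists → not checkmate.

no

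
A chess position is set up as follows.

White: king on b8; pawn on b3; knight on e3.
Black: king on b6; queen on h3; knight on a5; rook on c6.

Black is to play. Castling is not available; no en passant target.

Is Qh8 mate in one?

yes

After Qh8: white king on b8; in check: yes, from the black queen on h8.
King squares — a7: attacked by Kb6; b7: attacked by Na5; c7: attacked by Kb6; a8: attacked by Qh8; c8: attacked by Rc6.
White has no legal moves → checkmate.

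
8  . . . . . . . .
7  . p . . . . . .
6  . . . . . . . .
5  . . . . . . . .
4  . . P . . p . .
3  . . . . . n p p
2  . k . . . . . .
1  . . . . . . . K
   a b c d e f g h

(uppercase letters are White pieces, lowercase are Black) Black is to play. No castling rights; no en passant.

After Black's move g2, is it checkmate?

yes

After g2: white king on h1; in check: yes, from the black pawn on g2.
King squares — g1: attacked by Nf3; g2: attacked by Ph3; h2: attacked by Nf3.
White has no legal moves → checkmate.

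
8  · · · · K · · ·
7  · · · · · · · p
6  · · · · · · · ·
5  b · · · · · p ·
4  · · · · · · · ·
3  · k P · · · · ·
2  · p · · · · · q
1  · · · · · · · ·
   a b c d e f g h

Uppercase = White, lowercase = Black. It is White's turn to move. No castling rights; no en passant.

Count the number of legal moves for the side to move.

White to move; king on e8.
In check: no.
Legal moves: Kf8, Kf7, Ke7, Kd7, c4.
Count: 5.

5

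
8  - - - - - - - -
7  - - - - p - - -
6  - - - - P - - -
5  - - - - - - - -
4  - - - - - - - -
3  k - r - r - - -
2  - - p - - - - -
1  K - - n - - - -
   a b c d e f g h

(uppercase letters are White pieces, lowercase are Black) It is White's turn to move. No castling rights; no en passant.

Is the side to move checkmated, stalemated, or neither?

stalemate

White to move; white king on a1.
In check: no.
King squares — b1: attacked by Pc2; a2: attacked by Ka3; b2: attacked by Nd1.
Legal moves for White: none.
Not in check and no legal moves → stalemate.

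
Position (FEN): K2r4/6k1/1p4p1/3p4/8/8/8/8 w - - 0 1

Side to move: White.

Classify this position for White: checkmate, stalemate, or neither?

White to move; white king on a8.
In check: yes, from the black rook on d8.
Legal moves for White: Kb7, Ka7.
White is in check but has 2 legal moves → neither.

neither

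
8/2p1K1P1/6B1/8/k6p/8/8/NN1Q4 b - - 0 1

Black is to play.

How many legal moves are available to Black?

3

Black to move; king on a4.
In check: yes, from the white queen on d1.
Legal moves: Kb5, Ka5, Kb4.
Count: 3.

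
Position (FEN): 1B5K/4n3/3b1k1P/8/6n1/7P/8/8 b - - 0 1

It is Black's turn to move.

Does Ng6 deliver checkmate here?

no

After Ng6: white king on h8; in check: yes, from the black knight on g6.
White has 2 legal replies: Kg8, Kh7.
In check but a legal move exists → not checkmate.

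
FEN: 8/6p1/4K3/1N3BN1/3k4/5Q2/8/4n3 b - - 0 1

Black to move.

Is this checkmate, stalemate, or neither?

neither

Black to move; black king on d4.
In check: yes, from the white knight on b5.
Legal moves for Black: Kc5, Kc4.
Black is in check but has 2 legal moves → neither.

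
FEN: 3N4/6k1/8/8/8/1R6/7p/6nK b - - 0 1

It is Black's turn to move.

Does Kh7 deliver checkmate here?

no

After Kh7: white king on h1; in check: no.
White is not in check, so this cannot be checkmate.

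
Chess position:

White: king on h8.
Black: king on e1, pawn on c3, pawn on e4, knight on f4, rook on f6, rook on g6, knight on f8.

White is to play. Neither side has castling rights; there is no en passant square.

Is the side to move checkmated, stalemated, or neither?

stalemate

White to move; white king on h8.
In check: no.
King squares — g7: attacked by Rg6; h7: attacked by Nf8; g8: attacked by Rg6.
Legal moves for White: none.
Not in check and no legal moves → stalemate.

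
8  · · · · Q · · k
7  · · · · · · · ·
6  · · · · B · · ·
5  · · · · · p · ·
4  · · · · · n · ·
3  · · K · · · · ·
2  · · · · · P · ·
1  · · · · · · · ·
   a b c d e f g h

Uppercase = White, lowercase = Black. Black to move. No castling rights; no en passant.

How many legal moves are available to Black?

Black to move; king on h8.
In check: yes, from the white queen on e8.
Legal moves: Kh7, Kg7.
Count: 2.

2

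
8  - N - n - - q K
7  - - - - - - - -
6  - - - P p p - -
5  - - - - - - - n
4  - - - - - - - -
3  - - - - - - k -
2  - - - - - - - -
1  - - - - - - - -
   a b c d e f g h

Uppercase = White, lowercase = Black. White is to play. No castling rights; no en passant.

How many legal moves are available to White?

1

White to move; king on h8.
In check: yes, from the black queen on g8.
Legal moves: Kxg8.
Count: 1.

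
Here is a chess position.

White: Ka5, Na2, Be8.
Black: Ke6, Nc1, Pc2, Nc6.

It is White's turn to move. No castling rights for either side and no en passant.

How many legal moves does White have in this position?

White to move; king on a5.
In check: yes, from the black knight on c6.
Legal moves: Kb6, Ka6, Kb5, Ka4, Bxc6.
Count: 5.

5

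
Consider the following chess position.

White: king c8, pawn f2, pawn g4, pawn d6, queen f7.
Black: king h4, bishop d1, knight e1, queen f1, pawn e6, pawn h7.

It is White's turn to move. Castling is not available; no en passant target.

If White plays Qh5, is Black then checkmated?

yes

After Qh5: black king on h4; in check: yes, from the white queen on h5.
King squares — g3: attacked by Pf2; h3: attacked by Qh5; g4: attacked by Qh5; g5: attacked by Qh5; h5: attacked by Pg4.
Black has no legal moves → checkmate.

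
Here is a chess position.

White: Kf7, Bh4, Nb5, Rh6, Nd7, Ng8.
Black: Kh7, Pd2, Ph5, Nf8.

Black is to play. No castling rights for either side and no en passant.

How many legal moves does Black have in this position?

0

Black to move; king on h7.
In check: yes, from the white rook on h6.
Legal moves: none.
Count: 0.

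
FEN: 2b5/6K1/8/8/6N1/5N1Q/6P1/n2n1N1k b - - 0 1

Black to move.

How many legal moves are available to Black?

Black to move; king on h1.
In check: yes, from the white queen on h3.
Legal moves: none.
Count: 0.

0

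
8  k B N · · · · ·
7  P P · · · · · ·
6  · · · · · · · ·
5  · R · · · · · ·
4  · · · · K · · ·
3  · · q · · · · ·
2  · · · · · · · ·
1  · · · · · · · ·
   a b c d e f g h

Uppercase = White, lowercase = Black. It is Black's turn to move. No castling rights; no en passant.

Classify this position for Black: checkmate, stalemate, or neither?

Black to move; black king on a8.
In check: yes, from the white pawn on b7.
King squares — a7: attacked by Bb8; b7: attacked by Rb5; b8: attacked by Pa7.
Legal moves for Black: none.
In check with no legal moves → checkmate.

checkmate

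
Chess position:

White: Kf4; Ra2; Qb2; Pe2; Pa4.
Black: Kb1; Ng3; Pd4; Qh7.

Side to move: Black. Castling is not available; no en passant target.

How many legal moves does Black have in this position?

Black to move; king on b1.
In check: yes, from the white queen on b2.
Legal moves: none.
Count: 0.

0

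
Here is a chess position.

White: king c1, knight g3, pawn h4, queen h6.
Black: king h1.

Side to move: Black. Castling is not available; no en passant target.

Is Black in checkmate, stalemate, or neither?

Black to move; black king on h1.
In check: yes, from the white knight on g3.
Legal moves for Black: Kh2, Kg2, Kg1.
Black is in check but has 3 legal moves → neither.

neither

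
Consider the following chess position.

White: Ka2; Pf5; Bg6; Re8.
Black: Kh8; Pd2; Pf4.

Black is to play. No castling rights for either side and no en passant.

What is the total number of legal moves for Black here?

1

Black to move; king on h8.
In check: yes, from the white rook on e8.
Legal moves: Kg7.
Count: 1.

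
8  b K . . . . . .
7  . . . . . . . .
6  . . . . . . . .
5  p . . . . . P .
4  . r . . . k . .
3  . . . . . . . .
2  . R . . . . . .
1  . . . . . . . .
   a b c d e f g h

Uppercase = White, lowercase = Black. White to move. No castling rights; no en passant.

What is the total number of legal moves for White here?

5

White to move; king on b8.
In check: yes, from the black rook on b4.
Legal moves: Kc8, Kxa8, Kc7, Ka7, Rxb4+.
Count: 5.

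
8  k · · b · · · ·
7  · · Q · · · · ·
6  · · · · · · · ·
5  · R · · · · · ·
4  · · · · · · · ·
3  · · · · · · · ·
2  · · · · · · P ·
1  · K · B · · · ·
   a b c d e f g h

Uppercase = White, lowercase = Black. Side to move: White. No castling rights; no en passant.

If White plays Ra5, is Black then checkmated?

yes

After Ra5: black king on a8; in check: yes, from the white rook on a5.
King squares — a7: attacked by Ra5; b7: attacked by Qc7; b8: attacked by Qc7.
Black has no legal moves → checkmate.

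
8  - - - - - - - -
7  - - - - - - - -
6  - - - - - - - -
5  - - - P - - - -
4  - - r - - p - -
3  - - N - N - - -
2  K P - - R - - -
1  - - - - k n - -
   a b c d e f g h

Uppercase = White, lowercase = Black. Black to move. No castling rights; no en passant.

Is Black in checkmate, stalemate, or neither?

checkmate

Black to move; black king on e1.
In check: yes, from the white rook on e2.
King squares — d1: attacked by Nc3; f1: own knight; d2: attacked by Re2; e2: attacked by Nc3; f2: attacked by Re2.
Legal moves for Black: none.
In check with no legal moves → checkmate.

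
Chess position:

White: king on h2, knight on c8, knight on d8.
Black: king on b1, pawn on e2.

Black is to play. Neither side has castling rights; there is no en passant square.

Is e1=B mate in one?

no

After e1=B: white king on h2; in check: no.
White is not in check, so this cannot be checkmate.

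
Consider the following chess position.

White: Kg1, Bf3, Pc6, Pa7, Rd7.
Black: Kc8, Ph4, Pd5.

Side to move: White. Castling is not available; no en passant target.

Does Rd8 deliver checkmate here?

no

After Rd8: black king on c8; in check: yes, from the white rook on d8.
Black has 2 legal replies: Kxd8, Kc7.
In check but a legal move exists → not checkmate.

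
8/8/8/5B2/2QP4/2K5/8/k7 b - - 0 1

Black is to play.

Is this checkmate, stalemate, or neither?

Black to move; black king on a1.
In check: no.
King squares — b1: attacked by Bf5; a2: attacked by Qc4; b2: attacked by Kc3.
Legal moves for Black: none.
Not in check and no legal moves → stalemate.

stalemate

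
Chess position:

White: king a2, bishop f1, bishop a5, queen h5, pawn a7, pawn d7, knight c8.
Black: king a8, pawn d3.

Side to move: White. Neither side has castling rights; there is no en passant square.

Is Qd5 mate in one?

yes

After Qd5: black king on a8; in check: yes, from the white queen on d5.
King squares — a7: attacked by Nc8; b7: attacked by Qd5; b8: attacked by Pa7.
Black has no legal moves → checkmate.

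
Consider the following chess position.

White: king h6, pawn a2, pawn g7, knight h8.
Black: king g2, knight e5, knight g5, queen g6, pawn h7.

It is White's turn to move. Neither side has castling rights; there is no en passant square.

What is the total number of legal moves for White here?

White to move; king on h6.
In check: yes, from the black queen on g6.
Legal moves: Nxg6.
Count: 1.

1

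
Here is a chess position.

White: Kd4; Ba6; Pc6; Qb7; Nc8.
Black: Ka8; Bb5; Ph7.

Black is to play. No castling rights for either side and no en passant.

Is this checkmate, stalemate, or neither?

Black to move; black king on a8.
In check: yes, from the white queen on b7.
King squares — a7: attacked by Qb7; b7: attacked by Ba6; b8: attacked by Qb7.
Legal moves for Black: none.
In check with no legal moves → checkmate.

checkmate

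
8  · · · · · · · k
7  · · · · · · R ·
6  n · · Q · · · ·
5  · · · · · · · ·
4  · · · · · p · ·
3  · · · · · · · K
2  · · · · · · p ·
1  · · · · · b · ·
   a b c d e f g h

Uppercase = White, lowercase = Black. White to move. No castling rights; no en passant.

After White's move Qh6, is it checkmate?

yes

After Qh6: black king on h8; in check: yes, from the white queen on h6.
King squares — g7: attacked by Qh6; h7: attacked by Qh6; g8: attacked by Rg7.
Black has no legal moves → checkmate.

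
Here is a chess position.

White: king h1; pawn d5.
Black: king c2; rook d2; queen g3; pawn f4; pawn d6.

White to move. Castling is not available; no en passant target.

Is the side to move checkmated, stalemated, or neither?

White to move; white king on h1.
In check: no.
King squares — g1: attacked by Qg3; g2: attacked by Rd2; h2: attacked by Rd2.
Legal moves for White: none.
Not in check and no legal moves → stalemate.

stalemate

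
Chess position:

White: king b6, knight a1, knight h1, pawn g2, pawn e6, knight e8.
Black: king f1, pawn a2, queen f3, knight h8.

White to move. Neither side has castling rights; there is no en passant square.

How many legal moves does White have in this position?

White to move; king on b6.
In check: no.
Legal moves: Ng7, Nc7, Nf6, Nd6, Kc7, Ka7, Ka6, Kc5, Kb5, Ka5, Ng3+, Nf2, Nb3, Nc2, gxf3, e7, g3, g4.
Count: 18.

18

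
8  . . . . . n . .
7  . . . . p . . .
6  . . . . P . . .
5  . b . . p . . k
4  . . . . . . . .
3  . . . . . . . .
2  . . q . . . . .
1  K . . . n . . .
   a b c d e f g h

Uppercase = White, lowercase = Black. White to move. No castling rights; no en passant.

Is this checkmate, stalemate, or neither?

White to move; white king on a1.
In check: no.
King squares — b1: attacked by Qc2; a2: attacked by Qc2; b2: attacked by Qc2.
Legal moves for White: none.
Not in check and no legal moves → stalemate.

stalemate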